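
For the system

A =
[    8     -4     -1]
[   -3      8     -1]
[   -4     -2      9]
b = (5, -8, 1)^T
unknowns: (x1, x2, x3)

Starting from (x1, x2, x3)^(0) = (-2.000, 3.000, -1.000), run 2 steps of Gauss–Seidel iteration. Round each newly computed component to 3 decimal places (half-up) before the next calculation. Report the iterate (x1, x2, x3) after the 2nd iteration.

Iteration 1:
  x1 = (5 - (-4)·3.000 - (-1)·-1.000) / (8) = 2.000
  x2 = (-8 - (-3)·2.000 - (-1)·-1.000) / (8) = -0.375
  x3 = (1 - (-4)·2.000 - (-2)·-0.375) / (9) = 0.917
Iteration 2:
  x1 = (5 - (-4)·-0.375 - (-1)·0.917) / (8) = 0.552
  x2 = (-8 - (-3)·0.552 - (-1)·0.917) / (8) = -0.678
  x3 = (1 - (-4)·0.552 - (-2)·-0.678) / (9) = 0.206

(0.552, -0.678, 0.206)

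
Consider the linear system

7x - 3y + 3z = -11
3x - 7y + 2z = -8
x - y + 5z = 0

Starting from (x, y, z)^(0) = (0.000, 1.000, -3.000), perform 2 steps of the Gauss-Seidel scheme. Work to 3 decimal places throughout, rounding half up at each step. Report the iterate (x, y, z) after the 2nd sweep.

Iteration 1:
  x = (-11 - (-3)·1.000 - (3)·-3.000) / (7) = 0.143
  y = (-8 - (3)·0.143 - (2)·-3.000) / (-7) = 0.347
  z = (0 - (1)·0.143 - (-1)·0.347) / (5) = 0.041
Iteration 2:
  x = (-11 - (-3)·0.347 - (3)·0.041) / (7) = -1.440
  y = (-8 - (3)·-1.440 - (2)·0.041) / (-7) = 0.537
  z = (0 - (1)·-1.440 - (-1)·0.537) / (5) = 0.395

(-1.440, 0.537, 0.395)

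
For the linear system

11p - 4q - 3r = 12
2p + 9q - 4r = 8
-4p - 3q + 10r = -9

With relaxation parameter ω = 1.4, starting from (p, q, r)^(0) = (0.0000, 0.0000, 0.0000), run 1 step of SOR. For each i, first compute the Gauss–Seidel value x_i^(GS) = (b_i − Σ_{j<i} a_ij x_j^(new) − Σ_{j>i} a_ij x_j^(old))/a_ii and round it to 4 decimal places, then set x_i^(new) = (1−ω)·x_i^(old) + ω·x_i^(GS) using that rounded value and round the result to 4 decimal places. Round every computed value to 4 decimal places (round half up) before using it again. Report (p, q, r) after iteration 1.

Iteration 1:
  p: GS value = (12 - (-4)·0.0000 - (-3)·0.0000) / (11) = 1.0909;  p ← (1−ω)·0.0000 + ω·1.0909 = 1.5273
  q: GS value = (8 - (2)·1.5273 - (-4)·0.0000) / (9) = 0.5495;  q ← (1−ω)·0.0000 + ω·0.5495 = 0.7693
  r: GS value = (-9 - (-4)·1.5273 - (-3)·0.7693) / (10) = -0.0583;  r ← (1−ω)·0.0000 + ω·-0.0583 = -0.0816

(1.5273, 0.7693, -0.0816)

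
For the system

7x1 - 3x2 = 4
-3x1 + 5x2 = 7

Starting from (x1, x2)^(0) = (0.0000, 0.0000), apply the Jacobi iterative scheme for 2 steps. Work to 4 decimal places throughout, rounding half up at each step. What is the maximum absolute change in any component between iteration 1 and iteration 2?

Iteration 1:
  x1 = (4 - (-3)·0.0000) / (7) = 0.5714
  x2 = (7 - (-3)·0.0000) / (5) = 1.4000
Iteration 2:
  x1 = (4 - (-3)·1.4000) / (7) = 1.1714
  x2 = (7 - (-3)·0.5714) / (5) = 1.7428
Change: (0.6000, 0.3428) → max |·| = 0.6000

0.6000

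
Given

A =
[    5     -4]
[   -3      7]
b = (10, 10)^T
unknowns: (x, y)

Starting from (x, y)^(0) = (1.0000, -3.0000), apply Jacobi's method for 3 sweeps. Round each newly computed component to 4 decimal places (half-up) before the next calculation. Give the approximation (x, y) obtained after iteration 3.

(3.0057, 2.9224)

Iteration 1:
  x = (10 - (-4)·-3.0000) / (5) = -0.4000
  y = (10 - (-3)·1.0000) / (7) = 1.8571
Iteration 2:
  x = (10 - (-4)·1.8571) / (5) = 3.4857
  y = (10 - (-3)·-0.4000) / (7) = 1.2571
Iteration 3:
  x = (10 - (-4)·1.2571) / (5) = 3.0057
  y = (10 - (-3)·3.4857) / (7) = 2.9224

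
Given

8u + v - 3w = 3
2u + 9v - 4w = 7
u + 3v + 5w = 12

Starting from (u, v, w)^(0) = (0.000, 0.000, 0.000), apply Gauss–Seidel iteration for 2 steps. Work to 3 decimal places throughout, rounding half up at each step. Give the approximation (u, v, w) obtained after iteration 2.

Iteration 1:
  u = (3 - (1)·0.000 - (-3)·0.000) / (8) = 0.375
  v = (7 - (2)·0.375 - (-4)·0.000) / (9) = 0.694
  w = (12 - (1)·0.375 - (3)·0.694) / (5) = 1.909
Iteration 2:
  u = (3 - (1)·0.694 - (-3)·1.909) / (8) = 1.004
  v = (7 - (2)·1.004 - (-4)·1.909) / (9) = 1.403
  w = (12 - (1)·1.004 - (3)·1.403) / (5) = 1.357

(1.004, 1.403, 1.357)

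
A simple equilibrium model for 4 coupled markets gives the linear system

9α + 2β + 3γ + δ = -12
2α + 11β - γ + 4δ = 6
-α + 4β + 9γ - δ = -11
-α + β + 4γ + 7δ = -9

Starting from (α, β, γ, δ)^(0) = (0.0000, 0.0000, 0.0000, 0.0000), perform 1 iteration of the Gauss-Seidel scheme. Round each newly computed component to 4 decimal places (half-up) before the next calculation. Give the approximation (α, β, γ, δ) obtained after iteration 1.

Iteration 1:
  α = (-12 - (2)·0.0000 - (3)·0.0000 - (1)·0.0000) / (9) = -1.3333
  β = (6 - (2)·-1.3333 - (-1)·0.0000 - (4)·0.0000) / (11) = 0.7879
  γ = (-11 - (-1)·-1.3333 - (4)·0.7879 - (-1)·0.0000) / (9) = -1.7205
  δ = (-9 - (-1)·-1.3333 - (1)·0.7879 - (4)·-1.7205) / (7) = -0.6056

(-1.3333, 0.7879, -1.7205, -0.6056)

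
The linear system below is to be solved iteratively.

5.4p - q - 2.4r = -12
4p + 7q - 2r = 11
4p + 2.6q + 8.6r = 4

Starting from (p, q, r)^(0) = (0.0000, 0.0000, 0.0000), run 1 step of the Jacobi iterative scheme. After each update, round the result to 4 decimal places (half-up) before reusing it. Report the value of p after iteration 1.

-2.2222

Iteration 1:
  p = (-12 - (-1)·0.0000 - (-2.4)·0.0000) / (5.4) = -2.2222
  q = (11 - (4)·0.0000 - (-2)·0.0000) / (7) = 1.5714
  r = (4 - (4)·0.0000 - (2.6)·0.0000) / (8.6) = 0.4651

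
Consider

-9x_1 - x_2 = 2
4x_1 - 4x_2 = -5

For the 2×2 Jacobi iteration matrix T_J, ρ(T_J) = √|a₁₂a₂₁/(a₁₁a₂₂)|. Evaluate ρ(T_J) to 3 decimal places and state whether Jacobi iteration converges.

a₁₂a₂₁/(a₁₁a₂₂) = (-1)·(4) / ((-9)·(-4)) = -0.111111
ρ = √|-0.111111| = √0.111111 = 0.333
ρ < 1, so Jacobi converges

0.333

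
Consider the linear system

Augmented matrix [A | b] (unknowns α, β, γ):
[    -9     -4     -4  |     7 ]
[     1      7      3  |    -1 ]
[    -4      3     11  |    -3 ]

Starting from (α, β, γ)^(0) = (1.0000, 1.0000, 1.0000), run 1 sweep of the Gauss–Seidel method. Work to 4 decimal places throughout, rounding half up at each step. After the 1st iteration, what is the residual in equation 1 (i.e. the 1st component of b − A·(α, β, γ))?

Iteration 1:
  α = (7 - (-4)·1.0000 - (-4)·1.0000) / (-9) = -1.6667
  β = (-1 - (1)·-1.6667 - (3)·1.0000) / (7) = -0.3333
  γ = (-3 - (-4)·-1.6667 - (3)·-0.3333) / (11) = -0.7879
Residual b − A·x = (-12.4851, 5.3635, 0.0000)

-12.4851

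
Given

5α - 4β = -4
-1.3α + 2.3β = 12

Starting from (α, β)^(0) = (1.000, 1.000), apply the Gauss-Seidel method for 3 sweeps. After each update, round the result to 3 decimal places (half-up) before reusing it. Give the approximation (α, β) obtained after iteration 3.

Iteration 1:
  α = (-4 - (-4)·1.000) / (5) = 0.000
  β = (12 - (-1.3)·0.000) / (2.3) = 5.217
Iteration 2:
  α = (-4 - (-4)·5.217) / (5) = 3.374
  β = (12 - (-1.3)·3.374) / (2.3) = 7.124
Iteration 3:
  α = (-4 - (-4)·7.124) / (5) = 4.899
  β = (12 - (-1.3)·4.899) / (2.3) = 7.986

(4.899, 7.986)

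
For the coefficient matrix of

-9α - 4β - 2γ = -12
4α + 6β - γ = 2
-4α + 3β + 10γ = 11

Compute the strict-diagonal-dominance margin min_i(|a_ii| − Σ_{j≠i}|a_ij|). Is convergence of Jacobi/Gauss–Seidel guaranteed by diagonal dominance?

1

row 1: |-9| − (4+2) = 3
row 2: |6| − (4+1) = 1
row 3: |10| − (4+3) = 3
minimum over rows = 1 → strictly diagonally dominant (convergence guaranteed)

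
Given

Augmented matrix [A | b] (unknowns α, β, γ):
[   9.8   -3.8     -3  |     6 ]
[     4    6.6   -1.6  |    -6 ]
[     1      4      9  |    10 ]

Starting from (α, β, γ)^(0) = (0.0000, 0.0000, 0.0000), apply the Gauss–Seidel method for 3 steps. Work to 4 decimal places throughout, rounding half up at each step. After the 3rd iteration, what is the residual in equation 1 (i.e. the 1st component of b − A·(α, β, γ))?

-0.2843

Iteration 1:
  α = (6 - (-3.8)·0.0000 - (-3)·0.0000) / (9.8) = 0.6122
  β = (-6 - (4)·0.6122 - (-1.6)·0.0000) / (6.6) = -1.2801
  γ = (10 - (1)·0.6122 - (4)·-1.2801) / (9) = 1.6120
Iteration 2:
  α = (6 - (-3.8)·-1.2801 - (-3)·1.6120) / (9.8) = 0.6093
  β = (-6 - (4)·0.6093 - (-1.6)·1.6120) / (6.6) = -0.8876
  γ = (10 - (1)·0.6093 - (4)·-0.8876) / (9) = 1.4379
Iteration 3:
  α = (6 - (-3.8)·-0.8876 - (-3)·1.4379) / (9.8) = 0.7082
  β = (-6 - (4)·0.7082 - (-1.6)·1.4379) / (6.6) = -0.9897
  γ = (10 - (1)·0.7082 - (4)·-0.9897) / (9) = 1.4723
Residual b − A·x = (-0.2843, 0.0549, -0.0001)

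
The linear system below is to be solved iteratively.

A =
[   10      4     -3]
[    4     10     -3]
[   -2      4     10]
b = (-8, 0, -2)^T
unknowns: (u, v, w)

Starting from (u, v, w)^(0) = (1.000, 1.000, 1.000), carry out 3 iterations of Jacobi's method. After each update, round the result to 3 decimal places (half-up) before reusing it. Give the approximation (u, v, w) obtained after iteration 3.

Iteration 1:
  u = (-8 - (4)·1.000 - (-3)·1.000) / (10) = -0.900
  v = (0 - (4)·1.000 - (-3)·1.000) / (10) = -0.100
  w = (-2 - (-2)·1.000 - (4)·1.000) / (10) = -0.400
Iteration 2:
  u = (-8 - (4)·-0.100 - (-3)·-0.400) / (10) = -0.880
  v = (0 - (4)·-0.900 - (-3)·-0.400) / (10) = 0.240
  w = (-2 - (-2)·-0.900 - (4)·-0.100) / (10) = -0.340
Iteration 3:
  u = (-8 - (4)·0.240 - (-3)·-0.340) / (10) = -0.998
  v = (0 - (4)·-0.880 - (-3)·-0.340) / (10) = 0.250
  w = (-2 - (-2)·-0.880 - (4)·0.240) / (10) = -0.472

(-0.998, 0.250, -0.472)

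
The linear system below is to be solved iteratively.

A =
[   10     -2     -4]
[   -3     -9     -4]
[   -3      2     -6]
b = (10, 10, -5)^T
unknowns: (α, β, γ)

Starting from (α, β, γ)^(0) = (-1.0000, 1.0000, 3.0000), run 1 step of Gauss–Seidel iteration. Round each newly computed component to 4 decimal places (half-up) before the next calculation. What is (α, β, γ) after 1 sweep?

Iteration 1:
  α = (10 - (-2)·1.0000 - (-4)·3.0000) / (10) = 2.4000
  β = (10 - (-3)·2.4000 - (-4)·3.0000) / (-9) = -3.2444
  γ = (-5 - (-3)·2.4000 - (2)·-3.2444) / (-6) = -1.4481

(2.4000, -3.2444, -1.4481)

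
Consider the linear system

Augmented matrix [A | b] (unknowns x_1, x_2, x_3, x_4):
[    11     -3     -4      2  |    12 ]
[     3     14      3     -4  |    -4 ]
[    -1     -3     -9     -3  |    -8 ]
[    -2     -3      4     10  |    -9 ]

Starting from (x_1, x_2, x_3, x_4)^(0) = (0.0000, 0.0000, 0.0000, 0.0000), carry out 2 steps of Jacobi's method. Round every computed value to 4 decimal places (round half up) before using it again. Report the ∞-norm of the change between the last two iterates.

Iteration 1:
  x_1 = (12 - (-3)·0.0000 - (-4)·0.0000 - (2)·0.0000) / (11) = 1.0909
  x_2 = (-4 - (3)·0.0000 - (3)·0.0000 - (-4)·0.0000) / (14) = -0.2857
  x_3 = (-8 - (-1)·0.0000 - (-3)·0.0000 - (-3)·0.0000) / (-9) = 0.8889
  x_4 = (-9 - (-2)·0.0000 - (-3)·0.0000 - (4)·0.0000) / (10) = -0.9000
Iteration 2:
  x_1 = (12 - (-3)·-0.2857 - (-4)·0.8889 - (2)·-0.9000) / (11) = 1.4999
  x_2 = (-4 - (3)·1.0909 - (3)·0.8889 - (-4)·-0.9000) / (14) = -0.9671
  x_3 = (-8 - (-1)·1.0909 - (-3)·-0.2857 - (-3)·-0.9000) / (-9) = 1.1629
  x_4 = (-9 - (-2)·1.0909 - (-3)·-0.2857 - (4)·0.8889) / (10) = -1.1231
Change: (0.4090, -0.6814, 0.2740, -0.2231) → max |·| = 0.6814

0.6814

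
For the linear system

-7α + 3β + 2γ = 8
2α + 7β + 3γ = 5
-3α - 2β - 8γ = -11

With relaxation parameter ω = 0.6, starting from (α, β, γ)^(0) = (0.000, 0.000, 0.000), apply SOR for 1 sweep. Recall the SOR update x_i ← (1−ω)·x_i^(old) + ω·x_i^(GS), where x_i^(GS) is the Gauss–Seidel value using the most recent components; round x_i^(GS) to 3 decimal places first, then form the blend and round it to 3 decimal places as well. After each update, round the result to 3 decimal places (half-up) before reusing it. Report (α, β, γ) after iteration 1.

Iteration 1:
  α: GS value = (8 - (3)·0.000 - (2)·0.000) / (-7) = -1.143;  α ← (1−ω)·0.000 + ω·-1.143 = -0.686
  β: GS value = (5 - (2)·-0.686 - (3)·0.000) / (7) = 0.910;  β ← (1−ω)·0.000 + ω·0.910 = 0.546
  γ: GS value = (-11 - (-3)·-0.686 - (-2)·0.546) / (-8) = 1.496;  γ ← (1−ω)·0.000 + ω·1.496 = 0.898

(-0.686, 0.546, 0.898)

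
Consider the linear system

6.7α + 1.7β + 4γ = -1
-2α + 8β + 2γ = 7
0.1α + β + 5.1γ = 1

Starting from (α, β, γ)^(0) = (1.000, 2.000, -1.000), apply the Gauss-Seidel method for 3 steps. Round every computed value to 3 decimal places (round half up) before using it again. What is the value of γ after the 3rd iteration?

0.053

Iteration 1:
  α = (-1 - (1.7)·2.000 - (4)·-1.000) / (6.7) = -0.060
  β = (7 - (-2)·-0.060 - (2)·-1.000) / (8) = 1.110
  γ = (1 - (0.1)·-0.060 - (1)·1.110) / (5.1) = -0.020
Iteration 2:
  α = (-1 - (1.7)·1.110 - (4)·-0.020) / (6.7) = -0.419
  β = (7 - (-2)·-0.419 - (2)·-0.020) / (8) = 0.775
  γ = (1 - (0.1)·-0.419 - (1)·0.775) / (5.1) = 0.052
Iteration 3:
  α = (-1 - (1.7)·0.775 - (4)·0.052) / (6.7) = -0.377
  β = (7 - (-2)·-0.377 - (2)·0.052) / (8) = 0.768
  γ = (1 - (0.1)·-0.377 - (1)·0.768) / (5.1) = 0.053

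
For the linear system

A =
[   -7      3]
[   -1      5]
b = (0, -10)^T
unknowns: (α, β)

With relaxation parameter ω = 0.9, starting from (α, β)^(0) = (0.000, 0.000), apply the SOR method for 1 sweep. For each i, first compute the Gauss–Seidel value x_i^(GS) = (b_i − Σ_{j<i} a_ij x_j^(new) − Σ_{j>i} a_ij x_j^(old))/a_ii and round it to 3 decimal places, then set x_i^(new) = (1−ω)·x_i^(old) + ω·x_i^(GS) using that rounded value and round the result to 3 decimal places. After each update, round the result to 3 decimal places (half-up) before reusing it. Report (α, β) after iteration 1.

Iteration 1:
  α: GS value = (0 - (3)·0.000) / (-7) = 0.000;  α ← (1−ω)·0.000 + ω·0.000 = 0.000
  β: GS value = (-10 - (-1)·0.000) / (5) = -2.000;  β ← (1−ω)·0.000 + ω·-2.000 = -1.800

(0.000, -1.800)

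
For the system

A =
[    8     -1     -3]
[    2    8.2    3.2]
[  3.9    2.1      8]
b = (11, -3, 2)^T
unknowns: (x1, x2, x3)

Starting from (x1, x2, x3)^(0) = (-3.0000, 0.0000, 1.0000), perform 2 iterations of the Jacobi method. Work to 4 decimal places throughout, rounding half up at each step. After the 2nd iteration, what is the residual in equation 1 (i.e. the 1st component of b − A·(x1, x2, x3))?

-8.3639

Iteration 1:
  x1 = (11 - (-1)·0.0000 - (-3)·1.0000) / (8) = 1.7500
  x2 = (-3 - (2)·-3.0000 - (3.2)·1.0000) / (8.2) = -0.0244
  x3 = (2 - (3.9)·-3.0000 - (2.1)·0.0000) / (8) = 1.7125
Iteration 2:
  x1 = (11 - (-1)·-0.0244 - (-3)·1.7125) / (8) = 2.0141
  x2 = (-3 - (2)·1.7500 - (3.2)·1.7125) / (8.2) = -1.4610
  x3 = (2 - (3.9)·1.7500 - (2.1)·-0.0244) / (8) = -0.5967
Residual b − A·x = (-8.3639, 6.8614, 1.9867)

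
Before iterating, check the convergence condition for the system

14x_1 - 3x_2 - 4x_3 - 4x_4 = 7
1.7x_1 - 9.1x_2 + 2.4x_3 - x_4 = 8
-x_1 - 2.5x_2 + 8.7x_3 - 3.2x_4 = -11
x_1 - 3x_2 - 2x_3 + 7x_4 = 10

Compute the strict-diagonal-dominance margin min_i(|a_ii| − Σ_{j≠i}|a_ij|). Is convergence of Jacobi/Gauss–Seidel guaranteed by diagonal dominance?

1

row 1: |14| − (3+4+4) = 3
row 2: |-9.1| − (1.7+2.4+1) = 4
row 3: |8.7| − (1+2.5+3.2) = 2
row 4: |7| − (1+3+2) = 1
minimum over rows = 1 → strictly diagonally dominant (convergence guaranteed)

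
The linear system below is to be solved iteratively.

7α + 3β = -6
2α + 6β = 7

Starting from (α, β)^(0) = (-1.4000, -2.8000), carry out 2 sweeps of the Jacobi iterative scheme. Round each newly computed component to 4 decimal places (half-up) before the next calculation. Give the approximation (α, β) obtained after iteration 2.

(-1.5571, 1.0524)

Iteration 1:
  α = (-6 - (3)·-2.8000) / (7) = 0.3429
  β = (7 - (2)·-1.4000) / (6) = 1.6333
Iteration 2:
  α = (-6 - (3)·1.6333) / (7) = -1.5571
  β = (7 - (2)·0.3429) / (6) = 1.0524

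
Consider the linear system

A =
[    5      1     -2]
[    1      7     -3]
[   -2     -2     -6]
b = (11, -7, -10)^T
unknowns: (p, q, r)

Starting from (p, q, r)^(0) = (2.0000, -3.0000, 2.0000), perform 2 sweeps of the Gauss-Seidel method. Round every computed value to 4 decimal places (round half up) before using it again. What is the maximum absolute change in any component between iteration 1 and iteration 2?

Iteration 1:
  p = (11 - (1)·-3.0000 - (-2)·2.0000) / (5) = 3.6000
  q = (-7 - (1)·3.6000 - (-3)·2.0000) / (7) = -0.6571
  r = (-10 - (-2)·3.6000 - (-2)·-0.6571) / (-6) = 0.6857
Iteration 2:
  p = (11 - (1)·-0.6571 - (-2)·0.6857) / (5) = 2.6057
  q = (-7 - (1)·2.6057 - (-3)·0.6857) / (7) = -1.0784
  r = (-10 - (-2)·2.6057 - (-2)·-1.0784) / (-6) = 1.1576
Change: (-0.9943, -0.4213, 0.4719) → max |·| = 0.9943

0.9943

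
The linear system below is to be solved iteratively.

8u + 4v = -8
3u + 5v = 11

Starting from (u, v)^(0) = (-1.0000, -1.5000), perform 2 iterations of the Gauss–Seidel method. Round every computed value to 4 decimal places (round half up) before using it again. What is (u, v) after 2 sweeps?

Iteration 1:
  u = (-8 - (4)·-1.5000) / (8) = -0.2500
  v = (11 - (3)·-0.2500) / (5) = 2.3500
Iteration 2:
  u = (-8 - (4)·2.3500) / (8) = -2.1750
  v = (11 - (3)·-2.1750) / (5) = 3.5050

(-2.1750, 3.5050)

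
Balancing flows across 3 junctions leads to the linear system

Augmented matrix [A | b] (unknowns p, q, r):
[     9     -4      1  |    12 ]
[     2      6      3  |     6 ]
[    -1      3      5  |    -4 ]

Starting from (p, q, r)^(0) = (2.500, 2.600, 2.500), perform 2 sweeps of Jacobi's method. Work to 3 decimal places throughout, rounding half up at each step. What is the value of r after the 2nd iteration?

Iteration 1:
  p = (12 - (-4)·2.600 - (1)·2.500) / (9) = 2.211
  q = (6 - (2)·2.500 - (3)·2.500) / (6) = -1.083
  r = (-4 - (-1)·2.500 - (3)·2.600) / (5) = -1.860
Iteration 2:
  p = (12 - (-4)·-1.083 - (1)·-1.860) / (9) = 1.059
  q = (6 - (2)·2.211 - (3)·-1.860) / (6) = 1.193
  r = (-4 - (-1)·2.211 - (3)·-1.083) / (5) = 0.292

0.292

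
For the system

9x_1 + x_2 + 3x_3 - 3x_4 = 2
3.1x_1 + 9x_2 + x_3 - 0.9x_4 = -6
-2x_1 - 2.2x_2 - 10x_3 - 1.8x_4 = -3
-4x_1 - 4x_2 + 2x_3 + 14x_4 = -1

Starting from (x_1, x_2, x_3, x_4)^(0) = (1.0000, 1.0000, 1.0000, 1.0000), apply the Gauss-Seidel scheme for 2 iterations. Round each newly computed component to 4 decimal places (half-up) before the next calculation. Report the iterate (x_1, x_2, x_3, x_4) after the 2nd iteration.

(0.1231, -0.7655, 0.4943, -0.3256)

Iteration 1:
  x_1 = (2 - (1)·1.0000 - (3)·1.0000 - (-3)·1.0000) / (9) = 0.1111
  x_2 = (-6 - (3.1)·0.1111 - (1)·1.0000 - (-0.9)·1.0000) / (9) = -0.7160
  x_3 = (-3 - (-2)·0.1111 - (-2.2)·-0.7160 - (-1.8)·1.0000) / (-10) = 0.2553
  x_4 = (-1 - (-4)·0.1111 - (-4)·-0.7160 - (2)·0.2553) / (14) = -0.2807
Iteration 2:
  x_1 = (2 - (1)·-0.7160 - (3)·0.2553 - (-3)·-0.2807) / (9) = 0.1231
  x_2 = (-6 - (3.1)·0.1231 - (1)·0.2553 - (-0.9)·-0.2807) / (9) = -0.7655
  x_3 = (-3 - (-2)·0.1231 - (-2.2)·-0.7655 - (-1.8)·-0.2807) / (-10) = 0.4943
  x_4 = (-1 - (-4)·0.1231 - (-4)·-0.7655 - (2)·0.4943) / (14) = -0.3256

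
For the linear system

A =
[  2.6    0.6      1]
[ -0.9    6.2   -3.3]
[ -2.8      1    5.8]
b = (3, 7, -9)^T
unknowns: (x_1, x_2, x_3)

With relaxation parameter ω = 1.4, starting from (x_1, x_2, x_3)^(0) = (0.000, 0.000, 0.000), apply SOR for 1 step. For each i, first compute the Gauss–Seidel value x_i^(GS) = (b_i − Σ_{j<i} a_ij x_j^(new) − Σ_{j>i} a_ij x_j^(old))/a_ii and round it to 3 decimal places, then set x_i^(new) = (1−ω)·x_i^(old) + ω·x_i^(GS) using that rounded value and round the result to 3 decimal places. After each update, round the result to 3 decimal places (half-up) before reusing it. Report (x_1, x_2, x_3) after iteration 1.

(1.616, 1.910, -1.541)

Iteration 1:
  x_1: GS value = (3 - (0.6)·0.000 - (1)·0.000) / (2.6) = 1.154;  x_1 ← (1−ω)·0.000 + ω·1.154 = 1.616
  x_2: GS value = (7 - (-0.9)·1.616 - (-3.3)·0.000) / (6.2) = 1.364;  x_2 ← (1−ω)·0.000 + ω·1.364 = 1.910
  x_3: GS value = (-9 - (-2.8)·1.616 - (1)·1.910) / (5.8) = -1.101;  x_3 ← (1−ω)·0.000 + ω·-1.101 = -1.541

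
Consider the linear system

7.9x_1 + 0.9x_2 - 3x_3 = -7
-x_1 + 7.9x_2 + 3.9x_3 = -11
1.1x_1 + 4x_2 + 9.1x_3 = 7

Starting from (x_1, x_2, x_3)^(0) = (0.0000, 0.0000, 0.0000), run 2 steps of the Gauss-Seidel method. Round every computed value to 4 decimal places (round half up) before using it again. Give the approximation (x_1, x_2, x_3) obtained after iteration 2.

(-0.1307, -2.1681, 1.7380)

Iteration 1:
  x_1 = (-7 - (0.9)·0.0000 - (-3)·0.0000) / (7.9) = -0.8861
  x_2 = (-11 - (-1)·-0.8861 - (3.9)·0.0000) / (7.9) = -1.5046
  x_3 = (7 - (1.1)·-0.8861 - (4)·-1.5046) / (9.1) = 1.5377
Iteration 2:
  x_1 = (-7 - (0.9)·-1.5046 - (-3)·1.5377) / (7.9) = -0.1307
  x_2 = (-11 - (-1)·-0.1307 - (3.9)·1.5377) / (7.9) = -2.1681
  x_3 = (7 - (1.1)·-0.1307 - (4)·-2.1681) / (9.1) = 1.7380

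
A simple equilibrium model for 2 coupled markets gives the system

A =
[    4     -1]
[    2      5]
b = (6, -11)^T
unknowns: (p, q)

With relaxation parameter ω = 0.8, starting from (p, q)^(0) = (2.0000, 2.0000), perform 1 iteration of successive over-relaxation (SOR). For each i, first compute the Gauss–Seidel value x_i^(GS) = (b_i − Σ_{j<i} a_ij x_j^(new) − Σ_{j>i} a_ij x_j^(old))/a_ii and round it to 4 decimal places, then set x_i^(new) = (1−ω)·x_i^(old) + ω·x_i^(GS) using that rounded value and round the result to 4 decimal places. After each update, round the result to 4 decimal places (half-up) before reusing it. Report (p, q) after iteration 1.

(2.0000, -2.0000)

Iteration 1:
  p: GS value = (6 - (-1)·2.0000) / (4) = 2.0000;  p ← (1−ω)·2.0000 + ω·2.0000 = 2.0000
  q: GS value = (-11 - (2)·2.0000) / (5) = -3.0000;  q ← (1−ω)·2.0000 + ω·-3.0000 = -2.0000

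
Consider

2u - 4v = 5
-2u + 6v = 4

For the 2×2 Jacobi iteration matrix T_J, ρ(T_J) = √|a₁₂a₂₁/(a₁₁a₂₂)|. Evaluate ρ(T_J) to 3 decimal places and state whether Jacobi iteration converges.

a₁₂a₂₁/(a₁₁a₂₂) = (-4)·(-2) / ((2)·(6)) = 0.666667
ρ = √|0.666667| = √0.666667 = 0.816
ρ < 1, so Jacobi converges

0.816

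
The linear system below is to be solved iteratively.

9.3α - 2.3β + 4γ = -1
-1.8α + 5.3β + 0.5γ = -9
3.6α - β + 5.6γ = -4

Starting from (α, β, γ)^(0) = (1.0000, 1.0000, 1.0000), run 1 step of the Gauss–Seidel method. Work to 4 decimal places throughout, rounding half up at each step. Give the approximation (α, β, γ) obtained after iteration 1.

(-0.2903, -1.8910, -0.8653)

Iteration 1:
  α = (-1 - (-2.3)·1.0000 - (4)·1.0000) / (9.3) = -0.2903
  β = (-9 - (-1.8)·-0.2903 - (0.5)·1.0000) / (5.3) = -1.8910
  γ = (-4 - (3.6)·-0.2903 - (-1)·-1.8910) / (5.6) = -0.8653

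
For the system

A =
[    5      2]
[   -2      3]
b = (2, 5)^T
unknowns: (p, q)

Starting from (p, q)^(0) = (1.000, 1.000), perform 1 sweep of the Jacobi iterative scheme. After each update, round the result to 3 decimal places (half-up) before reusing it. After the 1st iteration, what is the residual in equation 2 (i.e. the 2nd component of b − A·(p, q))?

-1.999

Iteration 1:
  p = (2 - (2)·1.000) / (5) = 0.000
  q = (5 - (-2)·1.000) / (3) = 2.333
Residual b − A·x = (-2.666, -1.999)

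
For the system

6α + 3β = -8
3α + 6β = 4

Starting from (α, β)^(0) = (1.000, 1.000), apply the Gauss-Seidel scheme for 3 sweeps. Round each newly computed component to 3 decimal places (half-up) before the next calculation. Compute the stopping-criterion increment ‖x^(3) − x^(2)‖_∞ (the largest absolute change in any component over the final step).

0.073

Iteration 1:
  α = (-8 - (3)·1.000) / (6) = -1.833
  β = (4 - (3)·-1.833) / (6) = 1.583
Iteration 2:
  α = (-8 - (3)·1.583) / (6) = -2.125
  β = (4 - (3)·-2.125) / (6) = 1.729
Iteration 3:
  α = (-8 - (3)·1.729) / (6) = -2.198
  β = (4 - (3)·-2.198) / (6) = 1.766
Change: (-0.073, 0.037) → max |·| = 0.073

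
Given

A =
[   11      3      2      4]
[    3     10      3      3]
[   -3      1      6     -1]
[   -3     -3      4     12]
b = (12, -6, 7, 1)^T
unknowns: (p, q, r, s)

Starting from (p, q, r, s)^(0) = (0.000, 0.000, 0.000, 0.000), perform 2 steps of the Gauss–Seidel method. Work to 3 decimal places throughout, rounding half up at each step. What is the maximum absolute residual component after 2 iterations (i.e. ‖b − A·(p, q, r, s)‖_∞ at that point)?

1.643

Iteration 1:
  p = (12 - (3)·0.000 - (2)·0.000 - (4)·0.000) / (11) = 1.091
  q = (-6 - (3)·1.091 - (3)·0.000 - (3)·0.000) / (10) = -0.927
  r = (7 - (-3)·1.091 - (1)·-0.927 - (-1)·0.000) / (6) = 1.867
  s = (1 - (-3)·1.091 - (-3)·-0.927 - (4)·1.867) / (12) = -0.498
Iteration 2:
  p = (12 - (3)·-0.927 - (2)·1.867 - (4)·-0.498) / (11) = 1.185
  q = (-6 - (3)·1.185 - (3)·1.867 - (3)·-0.498) / (10) = -1.366
  r = (7 - (-3)·1.185 - (1)·-1.366 - (-1)·-0.498) / (6) = 1.904
  s = (1 - (-3)·1.185 - (-3)·-1.366 - (4)·1.904) / (12) = -0.597
Residual b − A·x = (1.643, 0.184, -0.100, 0.005); ∞-norm = 1.643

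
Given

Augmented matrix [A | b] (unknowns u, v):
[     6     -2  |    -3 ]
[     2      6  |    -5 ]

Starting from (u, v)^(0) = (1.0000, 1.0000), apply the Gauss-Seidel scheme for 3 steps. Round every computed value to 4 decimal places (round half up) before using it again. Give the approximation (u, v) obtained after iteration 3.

(-0.6934, -0.6022)

Iteration 1:
  u = (-3 - (-2)·1.0000) / (6) = -0.1667
  v = (-5 - (2)·-0.1667) / (6) = -0.7778
Iteration 2:
  u = (-3 - (-2)·-0.7778) / (6) = -0.7593
  v = (-5 - (2)·-0.7593) / (6) = -0.5802
Iteration 3:
  u = (-3 - (-2)·-0.5802) / (6) = -0.6934
  v = (-5 - (2)·-0.6934) / (6) = -0.6022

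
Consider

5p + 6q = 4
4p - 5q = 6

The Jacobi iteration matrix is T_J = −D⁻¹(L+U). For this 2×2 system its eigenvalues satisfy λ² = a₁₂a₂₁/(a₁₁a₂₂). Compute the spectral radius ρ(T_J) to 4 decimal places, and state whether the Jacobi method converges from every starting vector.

a₁₂a₂₁/(a₁₁a₂₂) = (6)·(4) / ((5)·(-5)) = -0.960000
ρ = √|-0.960000| = √0.960000 = 0.9798
ρ < 1, so Jacobi converges

0.9798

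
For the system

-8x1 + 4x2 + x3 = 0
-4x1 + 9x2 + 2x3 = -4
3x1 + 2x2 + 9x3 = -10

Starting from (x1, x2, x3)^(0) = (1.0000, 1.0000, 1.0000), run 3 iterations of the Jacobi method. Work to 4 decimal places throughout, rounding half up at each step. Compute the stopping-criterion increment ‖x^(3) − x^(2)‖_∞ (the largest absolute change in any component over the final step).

Iteration 1:
  x1 = (0 - (4)·1.0000 - (1)·1.0000) / (-8) = 0.6250
  x2 = (-4 - (-4)·1.0000 - (2)·1.0000) / (9) = -0.2222
  x3 = (-10 - (3)·1.0000 - (2)·1.0000) / (9) = -1.6667
Iteration 2:
  x1 = (0 - (4)·-0.2222 - (1)·-1.6667) / (-8) = -0.3194
  x2 = (-4 - (-4)·0.6250 - (2)·-1.6667) / (9) = 0.2037
  x3 = (-10 - (3)·0.6250 - (2)·-0.2222) / (9) = -1.2701
Iteration 3:
  x1 = (0 - (4)·0.2037 - (1)·-1.2701) / (-8) = -0.0569
  x2 = (-4 - (-4)·-0.3194 - (2)·-1.2701) / (9) = -0.3042
  x3 = (-10 - (3)·-0.3194 - (2)·0.2037) / (9) = -1.0499
Change: (0.2625, -0.5079, 0.2202) → max |·| = 0.5079

0.5079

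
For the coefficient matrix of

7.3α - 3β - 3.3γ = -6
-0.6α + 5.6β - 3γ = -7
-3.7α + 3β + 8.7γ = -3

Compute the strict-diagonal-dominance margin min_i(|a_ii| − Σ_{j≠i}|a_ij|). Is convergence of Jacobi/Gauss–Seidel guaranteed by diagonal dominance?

1

row 1: |7.3| − (3+3.3) = 1
row 2: |5.6| − (0.6+3) = 2
row 3: |8.7| − (3.7+3) = 2
minimum over rows = 1 → strictly diagonally dominant (convergence guaranteed)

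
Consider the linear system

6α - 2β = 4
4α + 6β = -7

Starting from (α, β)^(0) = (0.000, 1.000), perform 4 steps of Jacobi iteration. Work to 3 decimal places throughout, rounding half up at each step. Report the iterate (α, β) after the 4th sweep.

(0.216, -1.204)

Iteration 1:
  α = (4 - (-2)·1.000) / (6) = 1.000
  β = (-7 - (4)·0.000) / (6) = -1.167
Iteration 2:
  α = (4 - (-2)·-1.167) / (6) = 0.278
  β = (-7 - (4)·1.000) / (6) = -1.833
Iteration 3:
  α = (4 - (-2)·-1.833) / (6) = 0.056
  β = (-7 - (4)·0.278) / (6) = -1.352
Iteration 4:
  α = (4 - (-2)·-1.352) / (6) = 0.216
  β = (-7 - (4)·0.056) / (6) = -1.204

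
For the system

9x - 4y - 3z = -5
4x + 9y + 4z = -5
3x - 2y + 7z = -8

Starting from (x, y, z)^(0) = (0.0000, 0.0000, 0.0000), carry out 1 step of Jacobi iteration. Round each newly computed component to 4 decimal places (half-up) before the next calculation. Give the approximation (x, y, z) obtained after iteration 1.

(-0.5556, -0.5556, -1.1429)

Iteration 1:
  x = (-5 - (-4)·0.0000 - (-3)·0.0000) / (9) = -0.5556
  y = (-5 - (4)·0.0000 - (4)·0.0000) / (9) = -0.5556
  z = (-8 - (3)·0.0000 - (-2)·0.0000) / (7) = -1.1429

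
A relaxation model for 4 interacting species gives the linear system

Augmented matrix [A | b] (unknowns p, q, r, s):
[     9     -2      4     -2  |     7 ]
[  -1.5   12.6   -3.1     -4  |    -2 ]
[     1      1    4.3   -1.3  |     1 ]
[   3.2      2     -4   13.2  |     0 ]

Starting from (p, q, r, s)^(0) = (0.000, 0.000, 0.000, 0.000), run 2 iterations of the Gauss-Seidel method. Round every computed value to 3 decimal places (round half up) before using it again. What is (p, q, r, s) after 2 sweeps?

(0.698, -0.109, 0.048, -0.138)

Iteration 1:
  p = (7 - (-2)·0.000 - (4)·0.000 - (-2)·0.000) / (9) = 0.778
  q = (-2 - (-1.5)·0.778 - (-3.1)·0.000 - (-4)·0.000) / (12.6) = -0.066
  r = (1 - (1)·0.778 - (1)·-0.066 - (-1.3)·0.000) / (4.3) = 0.067
  s = (0 - (3.2)·0.778 - (2)·-0.066 - (-4)·0.067) / (13.2) = -0.158
Iteration 2:
  p = (7 - (-2)·-0.066 - (4)·0.067 - (-2)·-0.158) / (9) = 0.698
  q = (-2 - (-1.5)·0.698 - (-3.1)·0.067 - (-4)·-0.158) / (12.6) = -0.109
  r = (1 - (1)·0.698 - (1)·-0.109 - (-1.3)·-0.158) / (4.3) = 0.048
  s = (0 - (3.2)·0.698 - (2)·-0.109 - (-4)·0.048) / (13.2) = -0.138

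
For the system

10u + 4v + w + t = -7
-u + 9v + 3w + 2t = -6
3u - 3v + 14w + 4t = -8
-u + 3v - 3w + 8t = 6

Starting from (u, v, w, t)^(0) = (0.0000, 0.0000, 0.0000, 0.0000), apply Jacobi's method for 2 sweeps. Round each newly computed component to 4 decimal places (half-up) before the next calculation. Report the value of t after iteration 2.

0.6982

Iteration 1:
  u = (-7 - (4)·0.0000 - (1)·0.0000 - (1)·0.0000) / (10) = -0.7000
  v = (-6 - (-1)·0.0000 - (3)·0.0000 - (2)·0.0000) / (9) = -0.6667
  w = (-8 - (3)·0.0000 - (-3)·0.0000 - (4)·0.0000) / (14) = -0.5714
  t = (6 - (-1)·0.0000 - (3)·0.0000 - (-3)·0.0000) / (8) = 0.7500
Iteration 2:
  u = (-7 - (4)·-0.6667 - (1)·-0.5714 - (1)·0.7500) / (10) = -0.4512
  v = (-6 - (-1)·-0.7000 - (3)·-0.5714 - (2)·0.7500) / (9) = -0.7206
  w = (-8 - (3)·-0.7000 - (-3)·-0.6667 - (4)·0.7500) / (14) = -0.7786
  t = (6 - (-1)·-0.7000 - (3)·-0.6667 - (-3)·-0.5714) / (8) = 0.6982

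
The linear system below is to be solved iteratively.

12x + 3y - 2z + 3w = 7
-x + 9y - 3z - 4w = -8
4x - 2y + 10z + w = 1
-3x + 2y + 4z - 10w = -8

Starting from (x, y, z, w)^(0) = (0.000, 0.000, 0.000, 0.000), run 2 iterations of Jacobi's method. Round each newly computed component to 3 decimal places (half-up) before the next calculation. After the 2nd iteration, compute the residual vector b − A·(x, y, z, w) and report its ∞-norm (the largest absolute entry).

2.688

Iteration 1:
  x = (7 - (3)·0.000 - (-2)·0.000 - (3)·0.000) / (12) = 0.583
  y = (-8 - (-1)·0.000 - (-3)·0.000 - (-4)·0.000) / (9) = -0.889
  z = (1 - (4)·0.000 - (-2)·0.000 - (1)·0.000) / (10) = 0.100
  w = (-8 - (-3)·0.000 - (2)·0.000 - (4)·0.000) / (-10) = 0.800
Iteration 2:
  x = (7 - (3)·-0.889 - (-2)·0.100 - (3)·0.800) / (12) = 0.622
  y = (-8 - (-1)·0.583 - (-3)·0.100 - (-4)·0.800) / (9) = -0.435
  z = (1 - (4)·0.583 - (-2)·-0.889 - (1)·0.800) / (10) = -0.391
  w = (-8 - (-3)·0.583 - (2)·-0.889 - (4)·0.100) / (-10) = 0.487
Residual b − A·x = (-1.402, -2.688, 1.065, 1.170); ∞-norm = 2.688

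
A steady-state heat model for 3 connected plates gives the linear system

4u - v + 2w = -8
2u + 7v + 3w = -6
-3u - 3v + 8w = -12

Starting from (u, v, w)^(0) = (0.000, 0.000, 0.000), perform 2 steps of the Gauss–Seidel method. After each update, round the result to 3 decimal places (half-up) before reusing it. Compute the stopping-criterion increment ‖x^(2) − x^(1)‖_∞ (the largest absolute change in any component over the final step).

1.107

Iteration 1:
  u = (-8 - (-1)·0.000 - (2)·0.000) / (4) = -2.000
  v = (-6 - (2)·-2.000 - (3)·0.000) / (7) = -0.286
  w = (-12 - (-3)·-2.000 - (-3)·-0.286) / (8) = -2.357
Iteration 2:
  u = (-8 - (-1)·-0.286 - (2)·-2.357) / (4) = -0.893
  v = (-6 - (2)·-0.893 - (3)·-2.357) / (7) = 0.408
  w = (-12 - (-3)·-0.893 - (-3)·0.408) / (8) = -1.682
Change: (1.107, 0.694, 0.675) → max |·| = 1.107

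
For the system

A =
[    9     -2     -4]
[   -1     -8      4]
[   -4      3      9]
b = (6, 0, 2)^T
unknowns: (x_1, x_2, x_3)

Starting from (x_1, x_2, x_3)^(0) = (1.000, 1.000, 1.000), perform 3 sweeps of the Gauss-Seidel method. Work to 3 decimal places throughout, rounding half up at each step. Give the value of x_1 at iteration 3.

Iteration 1:
  x_1 = (6 - (-2)·1.000 - (-4)·1.000) / (9) = 1.333
  x_2 = (0 - (-1)·1.333 - (4)·1.000) / (-8) = 0.333
  x_3 = (2 - (-4)·1.333 - (3)·0.333) / (9) = 0.704
Iteration 2:
  x_1 = (6 - (-2)·0.333 - (-4)·0.704) / (9) = 1.054
  x_2 = (0 - (-1)·1.054 - (4)·0.704) / (-8) = 0.220
  x_3 = (2 - (-4)·1.054 - (3)·0.220) / (9) = 0.617
Iteration 3:
  x_1 = (6 - (-2)·0.220 - (-4)·0.617) / (9) = 0.990
  x_2 = (0 - (-1)·0.990 - (4)·0.617) / (-8) = 0.185
  x_3 = (2 - (-4)·0.990 - (3)·0.185) / (9) = 0.601

0.990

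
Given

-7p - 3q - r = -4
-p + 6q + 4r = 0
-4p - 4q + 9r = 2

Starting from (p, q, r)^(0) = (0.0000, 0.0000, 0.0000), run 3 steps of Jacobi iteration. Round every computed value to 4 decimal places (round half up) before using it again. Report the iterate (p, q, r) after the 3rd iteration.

(0.5261, -0.2275, 0.4386)

Iteration 1:
  p = (-4 - (-3)·0.0000 - (-1)·0.0000) / (-7) = 0.5714
  q = (0 - (-1)·0.0000 - (4)·0.0000) / (6) = 0.0000
  r = (2 - (-4)·0.0000 - (-4)·0.0000) / (9) = 0.2222
Iteration 2:
  p = (-4 - (-3)·0.0000 - (-1)·0.2222) / (-7) = 0.5397
  q = (0 - (-1)·0.5714 - (4)·0.2222) / (6) = -0.0529
  r = (2 - (-4)·0.5714 - (-4)·0.0000) / (9) = 0.4762
Iteration 3:
  p = (-4 - (-3)·-0.0529 - (-1)·0.4762) / (-7) = 0.5261
  q = (0 - (-1)·0.5397 - (4)·0.4762) / (6) = -0.2275
  r = (2 - (-4)·0.5397 - (-4)·-0.0529) / (9) = 0.4386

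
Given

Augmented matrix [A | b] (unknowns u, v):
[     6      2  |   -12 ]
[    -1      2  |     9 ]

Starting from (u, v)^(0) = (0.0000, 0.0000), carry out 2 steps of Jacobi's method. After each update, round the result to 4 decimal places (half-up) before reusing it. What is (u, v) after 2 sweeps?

(-3.5000, 3.5000)

Iteration 1:
  u = (-12 - (2)·0.0000) / (6) = -2.0000
  v = (9 - (-1)·0.0000) / (2) = 4.5000
Iteration 2:
  u = (-12 - (2)·4.5000) / (6) = -3.5000
  v = (9 - (-1)·-2.0000) / (2) = 3.5000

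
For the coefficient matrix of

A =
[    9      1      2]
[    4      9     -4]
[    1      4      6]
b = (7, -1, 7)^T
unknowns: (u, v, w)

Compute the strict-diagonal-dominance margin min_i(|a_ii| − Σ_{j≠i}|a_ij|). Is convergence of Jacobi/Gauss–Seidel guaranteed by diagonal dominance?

row 1: |9| − (1+2) = 6
row 2: |9| − (4+4) = 1
row 3: |6| − (1+4) = 1
minimum over rows = 1 → strictly diagonally dominant (convergence guaranteed)

1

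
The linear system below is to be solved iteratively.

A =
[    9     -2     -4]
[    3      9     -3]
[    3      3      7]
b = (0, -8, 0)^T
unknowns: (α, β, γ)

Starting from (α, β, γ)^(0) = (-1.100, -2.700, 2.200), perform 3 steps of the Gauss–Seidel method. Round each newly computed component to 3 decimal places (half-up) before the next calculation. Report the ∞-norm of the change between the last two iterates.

0.128

Iteration 1:
  α = (0 - (-2)·-2.700 - (-4)·2.200) / (9) = 0.378
  β = (-8 - (3)·0.378 - (-3)·2.200) / (9) = -0.282
  γ = (0 - (3)·0.378 - (3)·-0.282) / (7) = -0.041
Iteration 2:
  α = (0 - (-2)·-0.282 - (-4)·-0.041) / (9) = -0.081
  β = (-8 - (3)·-0.081 - (-3)·-0.041) / (9) = -0.876
  γ = (0 - (3)·-0.081 - (3)·-0.876) / (7) = 0.410
Iteration 3:
  α = (0 - (-2)·-0.876 - (-4)·0.410) / (9) = -0.012
  β = (-8 - (3)·-0.012 - (-3)·0.410) / (9) = -0.748
  γ = (0 - (3)·-0.012 - (3)·-0.748) / (7) = 0.326
Change: (0.069, 0.128, -0.084) → max |·| = 0.128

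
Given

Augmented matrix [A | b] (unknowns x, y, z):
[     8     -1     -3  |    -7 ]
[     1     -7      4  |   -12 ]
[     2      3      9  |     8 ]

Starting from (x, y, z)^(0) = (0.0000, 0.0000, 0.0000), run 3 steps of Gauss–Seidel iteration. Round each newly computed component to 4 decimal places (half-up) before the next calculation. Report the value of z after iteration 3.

0.3886

Iteration 1:
  x = (-7 - (-1)·0.0000 - (-3)·0.0000) / (8) = -0.8750
  y = (-12 - (1)·-0.8750 - (4)·0.0000) / (-7) = 1.5893
  z = (8 - (2)·-0.8750 - (3)·1.5893) / (9) = 0.5536
Iteration 2:
  x = (-7 - (-1)·1.5893 - (-3)·0.5536) / (8) = -0.4687
  y = (-12 - (1)·-0.4687 - (4)·0.5536) / (-7) = 1.9637
  z = (8 - (2)·-0.4687 - (3)·1.9637) / (9) = 0.3385
Iteration 3:
  x = (-7 - (-1)·1.9637 - (-3)·0.3385) / (8) = -0.5026
  y = (-12 - (1)·-0.5026 - (4)·0.3385) / (-7) = 1.8359
  z = (8 - (2)·-0.5026 - (3)·1.8359) / (9) = 0.3886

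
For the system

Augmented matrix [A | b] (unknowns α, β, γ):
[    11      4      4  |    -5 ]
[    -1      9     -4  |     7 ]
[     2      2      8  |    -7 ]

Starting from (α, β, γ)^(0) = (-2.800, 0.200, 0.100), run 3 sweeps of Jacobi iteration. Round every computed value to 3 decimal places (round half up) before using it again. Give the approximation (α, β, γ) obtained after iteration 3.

Iteration 1:
  α = (-5 - (4)·0.200 - (4)·0.100) / (11) = -0.564
  β = (7 - (-1)·-2.800 - (-4)·0.100) / (9) = 0.511
  γ = (-7 - (2)·-2.800 - (2)·0.200) / (8) = -0.225
Iteration 2:
  α = (-5 - (4)·0.511 - (4)·-0.225) / (11) = -0.559
  β = (7 - (-1)·-0.564 - (-4)·-0.225) / (9) = 0.615
  γ = (-7 - (2)·-0.564 - (2)·0.511) / (8) = -0.862
Iteration 3:
  α = (-5 - (4)·0.615 - (4)·-0.862) / (11) = -0.365
  β = (7 - (-1)·-0.559 - (-4)·-0.862) / (9) = 0.333
  γ = (-7 - (2)·-0.559 - (2)·0.615) / (8) = -0.889

(-0.365, 0.333, -0.889)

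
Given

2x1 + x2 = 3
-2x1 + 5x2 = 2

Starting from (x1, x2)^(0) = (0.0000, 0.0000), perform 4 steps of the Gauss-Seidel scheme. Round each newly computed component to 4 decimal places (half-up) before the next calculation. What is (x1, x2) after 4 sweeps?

(1.0800, 0.8320)

Iteration 1:
  x1 = (3 - (1)·0.0000) / (2) = 1.5000
  x2 = (2 - (-2)·1.5000) / (5) = 1.0000
Iteration 2:
  x1 = (3 - (1)·1.0000) / (2) = 1.0000
  x2 = (2 - (-2)·1.0000) / (5) = 0.8000
Iteration 3:
  x1 = (3 - (1)·0.8000) / (2) = 1.1000
  x2 = (2 - (-2)·1.1000) / (5) = 0.8400
Iteration 4:
  x1 = (3 - (1)·0.8400) / (2) = 1.0800
  x2 = (2 - (-2)·1.0800) / (5) = 0.8320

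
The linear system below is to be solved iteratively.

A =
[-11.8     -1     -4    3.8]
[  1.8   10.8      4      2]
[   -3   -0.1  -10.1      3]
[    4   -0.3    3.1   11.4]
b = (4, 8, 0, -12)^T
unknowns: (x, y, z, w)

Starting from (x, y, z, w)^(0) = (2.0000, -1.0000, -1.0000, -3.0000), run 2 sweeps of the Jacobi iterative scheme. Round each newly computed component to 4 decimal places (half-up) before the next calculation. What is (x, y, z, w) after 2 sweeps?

Iteration 1:
  x = (4 - (-1)·-1.0000 - (-4)·-1.0000 - (3.8)·-3.0000) / (-11.8) = -0.8814
  y = (8 - (1.8)·2.0000 - (4)·-1.0000 - (2)·-3.0000) / (10.8) = 1.3333
  z = (0 - (-3)·2.0000 - (-0.1)·-1.0000 - (3)·-3.0000) / (-10.1) = -1.4752
  w = (-12 - (4)·2.0000 - (-0.3)·-1.0000 - (3.1)·-1.0000) / (11.4) = -1.5088
Iteration 2:
  x = (4 - (-1)·1.3333 - (-4)·-1.4752 - (3.8)·-1.5088) / (-11.8) = -0.4378
  y = (8 - (1.8)·-0.8814 - (4)·-1.4752 - (2)·-1.5088) / (10.8) = 1.7134
  z = (0 - (-3)·-0.8814 - (-0.1)·1.3333 - (3)·-1.5088) / (-10.1) = -0.1996
  w = (-12 - (4)·-0.8814 - (-0.3)·1.3333 - (3.1)·-1.4752) / (11.4) = -0.3071

(-0.4378, 1.7134, -0.1996, -0.3071)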